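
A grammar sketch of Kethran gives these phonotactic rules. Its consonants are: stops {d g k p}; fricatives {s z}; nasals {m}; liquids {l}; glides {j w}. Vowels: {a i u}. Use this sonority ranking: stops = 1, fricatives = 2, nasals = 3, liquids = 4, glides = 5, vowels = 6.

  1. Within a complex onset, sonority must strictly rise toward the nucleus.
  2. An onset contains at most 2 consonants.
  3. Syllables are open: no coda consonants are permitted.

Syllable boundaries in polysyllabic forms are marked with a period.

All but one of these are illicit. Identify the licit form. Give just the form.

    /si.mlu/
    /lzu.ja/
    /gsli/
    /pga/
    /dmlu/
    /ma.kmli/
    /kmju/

/si.mlu/ — σ1 onset /s/, coda /∅/ ok; σ2 onset /ml/ (3→4 rises), coda /∅/ ok → licit
/lzu.ja/ — violates constraint 1: syllable 1 onset /lz/: /l/ (liquid, 4) → /z/ (fricative, 2) does not rise → illicit
/gsli/ — violates constraint 2: syllable 1 onset /gsl/ has 3 consonants (> 2) → illicit
/pga/ — violates constraint 1: syllable 1 onset /pg/: /p/ (stop, 1) → /g/ (stop, 1) does not rise → illicit
/dmlu/ — violates constraint 2: syllable 1 onset /dml/ has 3 consonants (> 2) → illicit
/ma.kmli/ — violates constraint 2: syllable 2 onset /kml/ has 3 consonants (> 2) → illicit
/kmju/ — violates constraint 2: syllable 1 onset /kmj/ has 3 consonants (> 2) → illicit

/si.mlu/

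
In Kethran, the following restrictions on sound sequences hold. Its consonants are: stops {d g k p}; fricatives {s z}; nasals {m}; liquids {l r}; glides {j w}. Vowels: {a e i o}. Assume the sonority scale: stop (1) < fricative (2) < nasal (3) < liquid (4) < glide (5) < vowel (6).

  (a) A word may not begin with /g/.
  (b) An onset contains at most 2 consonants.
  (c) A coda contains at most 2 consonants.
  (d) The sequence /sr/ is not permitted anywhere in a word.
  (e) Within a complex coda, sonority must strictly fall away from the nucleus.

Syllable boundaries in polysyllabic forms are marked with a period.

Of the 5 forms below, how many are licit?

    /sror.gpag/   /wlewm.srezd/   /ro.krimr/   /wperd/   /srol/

/sror.gpag/ — violates constraint (d): contains banned sequence /sr/ → illicit
/wlewm.srezd/ — violates constraint (d): contains banned sequence /sr/ → illicit
/ro.krimr/ — violates constraint (e): syllable 2 coda /mr/: /m/ (nasal, 3) → /r/ (liquid, 4) does not fall → illicit
/wperd/ — σ1 onset /wp/ (2C), coda /rd/ (4→1 falls) ok → licit
/srol/ — violates constraint (d): contains banned sequence /sr/ → illicit
Licit: /wperd/ → 1.

1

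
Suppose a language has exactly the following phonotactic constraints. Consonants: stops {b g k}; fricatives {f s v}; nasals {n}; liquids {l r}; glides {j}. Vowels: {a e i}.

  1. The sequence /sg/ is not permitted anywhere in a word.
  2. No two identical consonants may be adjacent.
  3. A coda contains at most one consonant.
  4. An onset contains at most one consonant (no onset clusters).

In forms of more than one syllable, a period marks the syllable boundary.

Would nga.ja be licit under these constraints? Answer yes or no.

nga.ja — violates constraint 4: syllable 1 onset /ng/ has 2 consonants (> 1) → illicit

no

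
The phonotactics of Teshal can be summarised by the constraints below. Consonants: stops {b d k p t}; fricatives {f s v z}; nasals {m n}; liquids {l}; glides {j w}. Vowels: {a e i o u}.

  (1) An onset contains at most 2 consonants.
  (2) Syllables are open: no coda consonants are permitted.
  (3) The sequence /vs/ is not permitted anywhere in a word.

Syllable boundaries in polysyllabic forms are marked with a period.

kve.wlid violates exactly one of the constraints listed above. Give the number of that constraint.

2

kve.wlid: syllable 2 coda /d/ has 1 consonant (> 0).
This is a violation of constraint 2: "Syllables are open: no coda consonants are permitted."
The remaining constraints (1, 3) are satisfied.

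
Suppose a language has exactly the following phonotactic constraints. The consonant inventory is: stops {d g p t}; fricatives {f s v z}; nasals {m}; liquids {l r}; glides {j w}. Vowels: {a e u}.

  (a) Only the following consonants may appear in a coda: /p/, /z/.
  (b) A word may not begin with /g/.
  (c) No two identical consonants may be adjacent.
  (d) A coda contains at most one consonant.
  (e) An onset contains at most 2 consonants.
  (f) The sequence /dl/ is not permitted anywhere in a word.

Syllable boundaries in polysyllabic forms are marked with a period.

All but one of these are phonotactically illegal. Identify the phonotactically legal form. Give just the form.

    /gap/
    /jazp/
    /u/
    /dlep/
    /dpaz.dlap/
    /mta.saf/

/gap/ — violates constraint (b): word begins with /g/ → phonotactically illegal
/jazp/ — violates constraint (d): syllable 1 coda /zp/ has 2 consonants (> 1) → phonotactically illegal
/u/ — σ1 onset /∅/, coda /∅/ ok → phonotactically legal
/dlep/ — violates constraint (f): contains banned sequence /dl/ → phonotactically illegal
/dpaz.dlap/ — violates constraint (f): contains banned sequence /dl/ → phonotactically illegal
/mta.saf/ — violates constraint (a): syllable 2 coda contains /f/, which is not a licensed coda consonant → phonotactically illegal

/u/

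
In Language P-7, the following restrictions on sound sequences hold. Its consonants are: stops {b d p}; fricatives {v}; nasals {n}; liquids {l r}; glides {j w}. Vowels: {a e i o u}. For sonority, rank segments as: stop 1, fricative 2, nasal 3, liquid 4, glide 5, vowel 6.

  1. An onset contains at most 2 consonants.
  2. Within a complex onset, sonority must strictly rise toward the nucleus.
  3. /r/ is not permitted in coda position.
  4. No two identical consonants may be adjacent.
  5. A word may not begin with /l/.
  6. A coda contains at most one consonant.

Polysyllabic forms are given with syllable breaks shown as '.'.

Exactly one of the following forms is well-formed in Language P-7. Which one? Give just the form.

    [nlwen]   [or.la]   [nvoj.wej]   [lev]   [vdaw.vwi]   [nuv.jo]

[nlwen] — violates constraint 1: syllable 1 onset /nlw/ has 3 consonants (> 2) → ill-formed
[or.la] — violates constraint 3: syllable 1 coda contains /r/ → ill-formed
[nvoj.wej] — violates constraint 2: syllable 1 onset /nv/: /n/ (nasal, 3) → /v/ (fricative, 2) does not rise → ill-formed
[lev] — violates constraint 5: word begins with /l/ → ill-formed
[vdaw.vwi] — violates constraint 2: syllable 1 onset /vd/: /v/ (fricative, 2) → /d/ (stop, 1) does not rise → ill-formed
[nuv.jo] — σ1 onset /n/, coda /v/ ok; σ2 onset /j/, coda /∅/ ok → well-formed

[nuv.jo]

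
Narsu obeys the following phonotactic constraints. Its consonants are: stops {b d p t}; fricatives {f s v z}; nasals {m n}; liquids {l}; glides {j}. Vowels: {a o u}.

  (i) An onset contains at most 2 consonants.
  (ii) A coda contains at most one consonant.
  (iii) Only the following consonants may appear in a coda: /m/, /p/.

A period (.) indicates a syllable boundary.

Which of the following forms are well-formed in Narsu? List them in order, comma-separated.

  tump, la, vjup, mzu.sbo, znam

la, vjup, mzu.sbo, znam

tump — violates constraint (ii): syllable 1 coda /mp/ has 2 consonants (> 1) → ill-formed
la — σ1 onset /l/, coda /∅/ ok → well-formed
vjup — σ1 onset /vj/ (2C), coda /p/ ok → well-formed
mzu.sbo — σ1 onset /mz/ (2C), coda /∅/ ok; σ2 onset /sb/ (2C), coda /∅/ ok → well-formed
znam — σ1 onset /zn/ (2C), coda /m/ ok → well-formed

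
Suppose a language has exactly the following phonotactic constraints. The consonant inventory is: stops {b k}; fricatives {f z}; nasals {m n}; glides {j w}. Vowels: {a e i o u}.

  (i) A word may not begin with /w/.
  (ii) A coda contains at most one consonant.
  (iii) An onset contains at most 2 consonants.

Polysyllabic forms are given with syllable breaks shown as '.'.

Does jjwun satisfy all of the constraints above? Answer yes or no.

no

jjwun — violates constraint (iii): syllable 1 onset /jjw/ has 3 consonants (> 2) → ill-formed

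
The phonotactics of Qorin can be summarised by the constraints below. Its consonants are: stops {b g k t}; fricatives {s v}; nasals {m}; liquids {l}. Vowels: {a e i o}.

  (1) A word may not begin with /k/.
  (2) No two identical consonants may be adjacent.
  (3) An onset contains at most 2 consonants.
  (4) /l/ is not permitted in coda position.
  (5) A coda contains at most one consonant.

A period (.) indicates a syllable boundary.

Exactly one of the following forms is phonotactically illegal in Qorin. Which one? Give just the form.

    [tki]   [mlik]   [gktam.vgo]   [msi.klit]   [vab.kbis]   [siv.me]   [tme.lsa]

[tki] — σ1 onset /tk/ (2C), coda /∅/ ok → phonotactically legal
[mlik] — σ1 onset /ml/ (2C), coda /k/ ok → phonotactically legal
[gktam.vgo] — violates constraint 3: syllable 1 onset /gkt/ has 3 consonants (> 2) → phonotactically illegal
[msi.klit] — σ1 onset /ms/ (2C), coda /∅/ ok; σ2 onset /kl/ (2C), coda /t/ ok → phonotactically legal
[vab.kbis] — σ1 onset /v/, coda /b/ ok; σ2 onset /kb/ (2C), coda /s/ ok → phonotactically legal
[siv.me] — σ1 onset /s/, coda /v/ ok; σ2 onset /m/, coda /∅/ ok → phonotactically legal
[tme.lsa] — σ1 onset /tm/ (2C), coda /∅/ ok; σ2 onset /ls/ (2C), coda /∅/ ok → phonotactically legal

[gktam.vgo]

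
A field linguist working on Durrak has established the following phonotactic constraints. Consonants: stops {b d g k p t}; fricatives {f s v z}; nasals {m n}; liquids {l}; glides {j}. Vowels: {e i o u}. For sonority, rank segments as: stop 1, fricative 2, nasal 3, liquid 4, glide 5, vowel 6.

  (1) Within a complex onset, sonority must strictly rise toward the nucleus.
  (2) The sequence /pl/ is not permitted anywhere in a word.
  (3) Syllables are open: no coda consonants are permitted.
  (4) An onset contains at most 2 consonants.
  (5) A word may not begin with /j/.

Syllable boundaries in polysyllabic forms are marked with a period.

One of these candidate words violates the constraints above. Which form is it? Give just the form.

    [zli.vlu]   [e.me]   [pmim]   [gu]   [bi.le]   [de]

[pmim]

[zli.vlu] — σ1 onset /zl/ (2→4 rises), coda /∅/ ok; σ2 onset /vl/ (2→4 rises), coda /∅/ ok → permitted
[e.me] — σ1 onset /∅/, coda /∅/ ok; σ2 onset /m/, coda /∅/ ok → permitted
[pmim] — violates constraint 3: syllable 1 coda /m/ has 1 consonant (> 0) → not permitted
[gu] — σ1 onset /g/, coda /∅/ ok → permitted
[bi.le] — σ1 onset /b/, coda /∅/ ok; σ2 onset /l/, coda /∅/ ok → permitted
[de] — σ1 onset /d/, coda /∅/ ok → permitted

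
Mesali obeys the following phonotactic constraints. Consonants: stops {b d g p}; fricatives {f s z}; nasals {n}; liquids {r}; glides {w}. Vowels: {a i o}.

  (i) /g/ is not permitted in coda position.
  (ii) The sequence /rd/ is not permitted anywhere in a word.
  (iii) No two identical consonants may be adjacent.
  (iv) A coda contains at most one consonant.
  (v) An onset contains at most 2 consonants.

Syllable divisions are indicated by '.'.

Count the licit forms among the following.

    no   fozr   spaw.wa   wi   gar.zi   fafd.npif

3

no — σ1 onset /n/, coda /∅/ ok → licit
fozr — violates constraint (iv): syllable 1 coda /zr/ has 2 consonants (> 1) → illicit
spaw.wa — violates constraint (iii): adjacent identical consonants /ww/ → illicit
wi — σ1 onset /w/, coda /∅/ ok → licit
gar.zi — σ1 onset /g/, coda /r/ ok; σ2 onset /z/, coda /∅/ ok → licit
fafd.npif — violates constraint (iv): syllable 1 coda /fd/ has 2 consonants (> 1) → illicit
Licit: no, wi, gar.zi → 3.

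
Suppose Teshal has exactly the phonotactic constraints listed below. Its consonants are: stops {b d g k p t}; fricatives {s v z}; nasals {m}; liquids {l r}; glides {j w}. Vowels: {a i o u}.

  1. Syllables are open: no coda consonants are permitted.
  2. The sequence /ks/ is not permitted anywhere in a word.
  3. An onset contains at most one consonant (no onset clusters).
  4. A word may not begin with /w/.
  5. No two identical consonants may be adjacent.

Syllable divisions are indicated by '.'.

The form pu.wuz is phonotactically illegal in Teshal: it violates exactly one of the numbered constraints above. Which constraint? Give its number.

1

pu.wuz: syllable 2 coda /z/ has 1 consonant (> 0).
This is a violation of constraint 1: "Syllables are open: no coda consonants are permitted."
The remaining constraints (2, 3, 4, 5) are satisfied.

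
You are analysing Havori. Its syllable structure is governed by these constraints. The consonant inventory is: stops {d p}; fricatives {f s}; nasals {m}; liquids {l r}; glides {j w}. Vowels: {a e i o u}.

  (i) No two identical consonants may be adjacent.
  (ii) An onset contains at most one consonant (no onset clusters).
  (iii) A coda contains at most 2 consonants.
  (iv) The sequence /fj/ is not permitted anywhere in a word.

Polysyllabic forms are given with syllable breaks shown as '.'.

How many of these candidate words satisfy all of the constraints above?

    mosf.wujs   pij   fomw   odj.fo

mosf.wujs — σ1 onset /m/, coda /sf/ (2C) ok; σ2 onset /w/, coda /js/ (2C) ok → licit
pij — σ1 onset /p/, coda /j/ ok → licit
fomw — σ1 onset /f/, coda /mw/ (2C) ok → licit
odj.fo — σ1 onset /∅/, coda /dj/ (2C) ok; σ2 onset /f/, coda /∅/ ok → licit
Licit: mosf.wujs, pij, fomw, odj.fo → 4.

4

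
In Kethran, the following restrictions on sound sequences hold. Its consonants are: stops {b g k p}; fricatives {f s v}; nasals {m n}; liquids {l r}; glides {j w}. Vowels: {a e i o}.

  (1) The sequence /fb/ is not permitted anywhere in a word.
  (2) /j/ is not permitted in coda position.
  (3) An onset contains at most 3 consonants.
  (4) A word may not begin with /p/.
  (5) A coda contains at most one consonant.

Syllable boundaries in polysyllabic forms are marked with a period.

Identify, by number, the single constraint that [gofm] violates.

5

[gofm]: syllable 1 coda /fm/ has 2 consonants (> 1).
This is a violation of constraint 5: "A coda contains at most one consonant."
The remaining constraints (1, 2, 3, 4) are satisfied.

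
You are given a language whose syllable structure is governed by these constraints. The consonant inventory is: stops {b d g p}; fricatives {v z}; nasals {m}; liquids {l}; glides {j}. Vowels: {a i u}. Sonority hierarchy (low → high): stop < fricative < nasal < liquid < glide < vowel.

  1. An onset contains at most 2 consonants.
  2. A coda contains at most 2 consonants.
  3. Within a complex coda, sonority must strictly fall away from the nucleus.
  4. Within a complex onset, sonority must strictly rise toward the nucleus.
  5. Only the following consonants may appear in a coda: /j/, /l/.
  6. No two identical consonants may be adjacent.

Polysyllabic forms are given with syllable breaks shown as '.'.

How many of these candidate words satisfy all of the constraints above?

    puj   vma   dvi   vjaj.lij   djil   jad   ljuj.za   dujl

7

puj — σ1 onset /p/, coda /j/ ok → permitted
vma — σ1 onset /vm/ (2→3 rises), coda /∅/ ok → permitted
dvi — σ1 onset /dv/ (1→2 rises), coda /∅/ ok → permitted
vjaj.lij — σ1 onset /vj/ (2→5 rises), coda /j/ ok; σ2 onset /l/, coda /j/ ok → permitted
djil — σ1 onset /dj/ (1→5 rises), coda /l/ ok → permitted
jad — violates constraint 5: syllable 1 coda contains /d/, which is not a licensed coda consonant → not permitted
ljuj.za — σ1 onset /lj/ (4→5 rises), coda /j/ ok; σ2 onset /z/, coda /∅/ ok → permitted
dujl — σ1 onset /d/, coda /jl/ (5→4 falls) ok → permitted
Permitted: puj, vma, dvi, vjaj.lij, djil, ljuj.za, dujl → 7.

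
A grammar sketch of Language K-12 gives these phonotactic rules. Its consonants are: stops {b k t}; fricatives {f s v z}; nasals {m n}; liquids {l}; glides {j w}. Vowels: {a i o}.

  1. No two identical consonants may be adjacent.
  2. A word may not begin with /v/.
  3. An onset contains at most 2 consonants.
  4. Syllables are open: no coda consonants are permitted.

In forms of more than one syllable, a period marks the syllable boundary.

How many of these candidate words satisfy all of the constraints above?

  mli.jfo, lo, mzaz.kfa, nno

2

mli.jfo — σ1 onset /ml/ (2C), coda /∅/ ok; σ2 onset /jf/ (2C), coda /∅/ ok → well-formed
lo — σ1 onset /l/, coda /∅/ ok → well-formed
mzaz.kfa — violates constraint 4: syllable 1 coda /z/ has 1 consonant (> 0) → ill-formed
nno — violates constraint 1: adjacent identical consonants /nn/ → ill-formed
Well-formed: mli.jfo, lo → 2.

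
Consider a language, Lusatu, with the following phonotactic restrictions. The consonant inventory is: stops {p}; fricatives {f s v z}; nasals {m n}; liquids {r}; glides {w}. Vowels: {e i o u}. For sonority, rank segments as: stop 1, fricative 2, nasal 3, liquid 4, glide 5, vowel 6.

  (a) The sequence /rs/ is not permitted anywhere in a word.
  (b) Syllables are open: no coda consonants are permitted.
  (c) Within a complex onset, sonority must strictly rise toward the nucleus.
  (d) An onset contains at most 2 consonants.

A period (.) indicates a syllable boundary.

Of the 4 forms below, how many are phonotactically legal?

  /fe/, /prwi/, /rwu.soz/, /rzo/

/fe/ — σ1 onset /f/, coda /∅/ ok → phonotactically legal
/prwi/ — violates constraint (d): syllable 1 onset /prw/ has 3 consonants (> 2) → phonotactically illegal
/rwu.soz/ — violates constraint (b): syllable 2 coda /z/ has 1 consonant (> 0) → phonotactically illegal
/rzo/ — violates constraint (c): syllable 1 onset /rz/: /r/ (liquid, 4) → /z/ (fricative, 2) does not rise → phonotactically illegal
Phonotactically legal: /fe/ → 1.

1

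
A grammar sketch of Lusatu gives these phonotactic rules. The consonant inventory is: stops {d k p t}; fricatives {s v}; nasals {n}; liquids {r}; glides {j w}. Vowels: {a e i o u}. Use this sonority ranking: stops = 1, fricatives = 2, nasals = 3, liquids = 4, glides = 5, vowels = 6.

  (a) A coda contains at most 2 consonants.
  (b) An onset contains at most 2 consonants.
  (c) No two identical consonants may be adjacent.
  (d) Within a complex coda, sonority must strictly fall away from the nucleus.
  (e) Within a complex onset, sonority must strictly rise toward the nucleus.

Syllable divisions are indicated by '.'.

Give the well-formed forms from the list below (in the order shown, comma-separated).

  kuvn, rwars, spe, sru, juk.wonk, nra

kuvn — violates constraint (d): syllable 1 coda /vn/: /v/ (fricative, 2) → /n/ (nasal, 3) does not fall → ill-formed
rwars — σ1 onset /rw/ (4→5 rises), coda /rs/ (4→2 falls) ok → well-formed
spe — violates constraint (e): syllable 1 onset /sp/: /s/ (fricative, 2) → /p/ (stop, 1) does not rise → ill-formed
sru — σ1 onset /sr/ (2→4 rises), coda /∅/ ok → well-formed
juk.wonk — σ1 onset /j/, coda /k/ ok; σ2 onset /w/, coda /nk/ (3→1 falls) ok → well-formed
nra — σ1 onset /nr/ (3→4 rises), coda /∅/ ok → well-formed

rwars, sru, juk.wonk, nra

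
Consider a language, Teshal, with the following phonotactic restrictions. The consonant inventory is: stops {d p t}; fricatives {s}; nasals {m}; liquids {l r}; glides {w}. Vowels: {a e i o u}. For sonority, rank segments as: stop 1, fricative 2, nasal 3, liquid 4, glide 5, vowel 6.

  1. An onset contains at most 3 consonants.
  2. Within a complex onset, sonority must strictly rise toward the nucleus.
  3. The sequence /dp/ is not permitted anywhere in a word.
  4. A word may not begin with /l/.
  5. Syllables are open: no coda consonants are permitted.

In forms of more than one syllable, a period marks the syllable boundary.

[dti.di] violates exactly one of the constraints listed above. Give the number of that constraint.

2

[dti.di]: syllable 1 onset /dt/: /d/ (stop, 1) → /t/ (stop, 1) does not rise.
This is a violation of constraint 2: "Within a complex onset, sonority must strictly rise toward the nucleus."
The remaining constraints (1, 3, 4, 5) are satisfied.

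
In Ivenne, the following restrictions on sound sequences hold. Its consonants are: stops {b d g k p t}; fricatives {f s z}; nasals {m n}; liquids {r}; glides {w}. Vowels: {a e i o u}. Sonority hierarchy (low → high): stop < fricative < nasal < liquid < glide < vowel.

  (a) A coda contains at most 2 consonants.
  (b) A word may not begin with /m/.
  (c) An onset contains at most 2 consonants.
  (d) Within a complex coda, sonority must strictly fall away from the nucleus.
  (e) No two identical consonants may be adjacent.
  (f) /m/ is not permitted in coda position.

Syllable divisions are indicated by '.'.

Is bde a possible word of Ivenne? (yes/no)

bde — σ1 onset /bd/ (2C), coda /∅/ ok → well-formed

yes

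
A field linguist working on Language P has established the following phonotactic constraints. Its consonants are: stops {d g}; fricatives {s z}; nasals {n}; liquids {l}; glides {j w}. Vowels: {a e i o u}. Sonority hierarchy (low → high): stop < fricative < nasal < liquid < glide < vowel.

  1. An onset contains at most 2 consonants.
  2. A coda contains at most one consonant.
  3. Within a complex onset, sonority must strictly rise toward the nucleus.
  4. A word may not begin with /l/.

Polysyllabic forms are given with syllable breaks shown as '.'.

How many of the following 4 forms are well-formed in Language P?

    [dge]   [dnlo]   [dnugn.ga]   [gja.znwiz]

0

[dge] — violates constraint 3: syllable 1 onset /dg/: /d/ (stop, 1) → /g/ (stop, 1) does not rise → ill-formed
[dnlo] — violates constraint 1: syllable 1 onset /dnl/ has 3 consonants (> 2) → ill-formed
[dnugn.ga] — violates constraint 2: syllable 1 coda /gn/ has 2 consonants (> 1) → ill-formed
[gja.znwiz] — violates constraint 1: syllable 2 onset /znw/ has 3 consonants (> 2) → ill-formed
No form is well-formed → 0.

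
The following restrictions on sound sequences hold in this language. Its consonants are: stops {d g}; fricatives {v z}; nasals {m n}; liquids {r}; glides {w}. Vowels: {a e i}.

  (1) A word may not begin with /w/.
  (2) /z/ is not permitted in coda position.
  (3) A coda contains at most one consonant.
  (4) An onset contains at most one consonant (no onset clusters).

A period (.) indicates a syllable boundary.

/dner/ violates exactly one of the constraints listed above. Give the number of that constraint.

4

/dner/: syllable 1 onset /dn/ has 2 consonants (> 1).
This is a violation of constraint 4: "An onset contains at most one consonant (no onset clusters)."
The remaining constraints (1, 2, 3) are satisfied.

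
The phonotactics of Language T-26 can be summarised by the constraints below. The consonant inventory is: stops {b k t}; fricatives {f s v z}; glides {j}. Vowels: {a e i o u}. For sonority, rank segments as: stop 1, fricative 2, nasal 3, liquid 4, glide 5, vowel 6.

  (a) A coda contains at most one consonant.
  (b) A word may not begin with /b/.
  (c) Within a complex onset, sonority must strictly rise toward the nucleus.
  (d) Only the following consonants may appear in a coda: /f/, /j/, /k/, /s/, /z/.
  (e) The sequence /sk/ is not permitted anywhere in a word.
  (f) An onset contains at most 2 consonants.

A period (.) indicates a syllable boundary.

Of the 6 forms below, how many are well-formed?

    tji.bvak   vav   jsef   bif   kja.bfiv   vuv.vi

1

tji.bvak — σ1 onset /tj/ (1→5 rises), coda /∅/ ok; σ2 onset /bv/ (1→2 rises), coda /k/ ok → well-formed
vav — violates constraint (d): syllable 1 coda contains /v/, which is not a licensed coda consonant → ill-formed
jsef — violates constraint (c): syllable 1 onset /js/: /j/ (glide, 5) → /s/ (fricative, 2) does not rise → ill-formed
bif — violates constraint (b): word begins with /b/ → ill-formed
kja.bfiv — violates constraint (d): syllable 2 coda contains /v/, which is not a licensed coda consonant → ill-formed
vuv.vi — violates constraint (d): syllable 1 coda contains /v/, which is not a licensed coda consonant → ill-formed
Well-formed: tji.bvak → 1.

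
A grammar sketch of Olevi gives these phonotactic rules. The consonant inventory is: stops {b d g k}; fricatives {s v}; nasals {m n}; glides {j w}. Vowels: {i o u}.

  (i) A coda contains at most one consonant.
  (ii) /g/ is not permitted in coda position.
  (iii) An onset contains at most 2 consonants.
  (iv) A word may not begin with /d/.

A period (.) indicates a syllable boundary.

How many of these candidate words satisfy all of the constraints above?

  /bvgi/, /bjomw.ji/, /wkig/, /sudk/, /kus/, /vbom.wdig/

/bvgi/ — violates constraint (iii): syllable 1 onset /bvg/ has 3 consonants (> 2) → phonotactically illegal
/bjomw.ji/ — violates constraint (i): syllable 1 coda /mw/ has 2 consonants (> 1) → phonotactically illegal
/wkig/ — violates constraint (ii): syllable 1 coda contains /g/ → phonotactically illegal
/sudk/ — violates constraint (i): syllable 1 coda /dk/ has 2 consonants (> 1) → phonotactically illegal
/kus/ — σ1 onset /k/, coda /s/ ok → phonotactically legal
/vbom.wdig/ — violates constraint (ii): syllable 2 coda contains /g/ → phonotactically illegal
Phonotactically legal: /kus/ → 1.

1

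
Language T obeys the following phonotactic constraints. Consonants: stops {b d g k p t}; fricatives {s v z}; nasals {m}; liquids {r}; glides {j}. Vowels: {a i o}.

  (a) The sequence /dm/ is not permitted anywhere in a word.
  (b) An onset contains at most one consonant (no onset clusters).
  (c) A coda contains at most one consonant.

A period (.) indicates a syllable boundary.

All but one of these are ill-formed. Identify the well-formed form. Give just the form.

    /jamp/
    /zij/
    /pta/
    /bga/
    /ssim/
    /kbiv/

/jamp/ — violates constraint (c): syllable 1 coda /mp/ has 2 consonants (> 1) → ill-formed
/zij/ — σ1 onset /z/, coda /j/ ok → well-formed
/pta/ — violates constraint (b): syllable 1 onset /pt/ has 2 consonants (> 1) → ill-formed
/bga/ — violates constraint (b): syllable 1 onset /bg/ has 2 consonants (> 1) → ill-formed
/ssim/ — violates constraint (b): syllable 1 onset /ss/ has 2 consonants (> 1) → ill-formed
/kbiv/ — violates constraint (b): syllable 1 onset /kb/ has 2 consonants (> 1) → ill-formed

/zij/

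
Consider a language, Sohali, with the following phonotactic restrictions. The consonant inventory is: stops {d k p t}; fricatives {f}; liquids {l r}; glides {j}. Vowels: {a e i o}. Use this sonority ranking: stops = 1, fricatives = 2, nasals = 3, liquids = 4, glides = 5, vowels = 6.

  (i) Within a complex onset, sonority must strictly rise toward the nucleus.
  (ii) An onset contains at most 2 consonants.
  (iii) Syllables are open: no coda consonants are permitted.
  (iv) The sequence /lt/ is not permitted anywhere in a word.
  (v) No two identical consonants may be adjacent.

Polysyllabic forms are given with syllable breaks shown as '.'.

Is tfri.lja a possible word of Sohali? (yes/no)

tfri.lja — violates constraint (ii): syllable 1 onset /tfr/ has 3 consonants (> 2) → phonotactically illegal

no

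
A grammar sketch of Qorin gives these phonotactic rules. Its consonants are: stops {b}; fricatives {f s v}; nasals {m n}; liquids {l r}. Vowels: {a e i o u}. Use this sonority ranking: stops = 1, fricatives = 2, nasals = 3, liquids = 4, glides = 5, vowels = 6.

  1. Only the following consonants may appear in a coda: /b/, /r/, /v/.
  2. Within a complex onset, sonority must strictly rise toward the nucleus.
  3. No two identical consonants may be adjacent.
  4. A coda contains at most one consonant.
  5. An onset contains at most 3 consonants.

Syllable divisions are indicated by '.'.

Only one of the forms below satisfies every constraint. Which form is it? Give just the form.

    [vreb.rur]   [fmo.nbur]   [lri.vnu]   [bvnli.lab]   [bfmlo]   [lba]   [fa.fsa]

[vreb.rur]

[vreb.rur] — σ1 onset /vr/ (2→4 rises), coda /b/ ok; σ2 onset /r/, coda /r/ ok → permitted
[fmo.nbur] — violates constraint 2: syllable 2 onset /nb/: /n/ (nasal, 3) → /b/ (stop, 1) does not rise → not permitted
[lri.vnu] — violates constraint 2: syllable 1 onset /lr/: /l/ (liquid, 4) → /r/ (liquid, 4) does not rise → not permitted
[bvnli.lab] — violates constraint 5: syllable 1 onset /bvnl/ has 4 consonants (> 3) → not permitted
[bfmlo] — violates constraint 5: syllable 1 onset /bfml/ has 4 consonants (> 3) → not permitted
[lba] — violates constraint 2: syllable 1 onset /lb/: /l/ (liquid, 4) → /b/ (stop, 1) does not rise → not permitted
[fa.fsa] — violates constraint 2: syllable 2 onset /fs/: /f/ (fricative, 2) → /s/ (fricative, 2) does not rise → not permitted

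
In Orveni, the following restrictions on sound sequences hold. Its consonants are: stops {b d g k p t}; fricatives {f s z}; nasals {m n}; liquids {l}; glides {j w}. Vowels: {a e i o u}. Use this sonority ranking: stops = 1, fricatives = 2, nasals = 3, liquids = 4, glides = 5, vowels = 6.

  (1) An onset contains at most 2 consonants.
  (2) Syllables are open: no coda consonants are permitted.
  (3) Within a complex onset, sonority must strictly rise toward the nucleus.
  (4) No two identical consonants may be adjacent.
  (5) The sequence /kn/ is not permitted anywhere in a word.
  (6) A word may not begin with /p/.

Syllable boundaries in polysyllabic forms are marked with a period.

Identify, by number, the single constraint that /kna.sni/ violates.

5

/kna.sni/: contains banned sequence /kn/.
This is a violation of constraint 5: "The sequence /kn/ is not permitted anywhere in a word."
The remaining constraints (1, 2, 3, 4, 6) are satisfied.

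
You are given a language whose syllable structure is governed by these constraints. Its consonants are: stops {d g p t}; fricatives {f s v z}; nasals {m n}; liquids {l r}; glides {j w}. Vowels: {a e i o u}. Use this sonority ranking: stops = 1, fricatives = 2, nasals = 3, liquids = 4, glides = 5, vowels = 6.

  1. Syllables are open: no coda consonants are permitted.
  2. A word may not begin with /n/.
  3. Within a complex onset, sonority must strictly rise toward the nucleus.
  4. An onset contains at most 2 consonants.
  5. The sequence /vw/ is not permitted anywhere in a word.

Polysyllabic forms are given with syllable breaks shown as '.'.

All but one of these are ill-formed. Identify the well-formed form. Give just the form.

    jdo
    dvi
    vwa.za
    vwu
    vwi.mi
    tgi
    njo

jdo — violates constraint 3: syllable 1 onset /jd/: /j/ (glide, 5) → /d/ (stop, 1) does not rise → ill-formed
dvi — σ1 onset /dv/ (1→2 rises), coda /∅/ ok → well-formed
vwa.za — violates constraint 5: contains banned sequence /vw/ → ill-formed
vwu — violates constraint 5: contains banned sequence /vw/ → ill-formed
vwi.mi — violates constraint 5: contains banned sequence /vw/ → ill-formed
tgi — violates constraint 3: syllable 1 onset /tg/: /t/ (stop, 1) → /g/ (stop, 1) does not rise → ill-formed
njo — violates constraint 2: word begins with /n/ → ill-formed

dvi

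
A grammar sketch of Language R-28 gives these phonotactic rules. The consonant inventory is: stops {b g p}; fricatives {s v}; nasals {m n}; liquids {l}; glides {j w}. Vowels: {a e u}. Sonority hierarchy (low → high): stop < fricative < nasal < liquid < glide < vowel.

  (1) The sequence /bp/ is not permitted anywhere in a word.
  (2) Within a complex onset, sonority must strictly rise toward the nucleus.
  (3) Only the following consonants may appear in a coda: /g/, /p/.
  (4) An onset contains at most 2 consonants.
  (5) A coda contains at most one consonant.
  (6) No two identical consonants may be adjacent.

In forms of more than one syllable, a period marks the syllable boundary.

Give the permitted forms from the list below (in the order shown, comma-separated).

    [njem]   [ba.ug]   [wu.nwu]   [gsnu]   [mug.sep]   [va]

[ba.ug], [wu.nwu], [mug.sep], [va]

[njem] — violates constraint 3: syllable 1 coda contains /m/, which is not a licensed coda consonant → not permitted
[ba.ug] — σ1 onset /b/, coda /∅/ ok; σ2 onset /∅/, coda /g/ ok → permitted
[wu.nwu] — σ1 onset /w/, coda /∅/ ok; σ2 onset /nw/ (3→5 rises), coda /∅/ ok → permitted
[gsnu] — violates constraint 4: syllable 1 onset /gsn/ has 3 consonants (> 2) → not permitted
[mug.sep] — σ1 onset /m/, coda /g/ ok; σ2 onset /s/, coda /p/ ok → permitted
[va] — σ1 onset /v/, coda /∅/ ok → permitted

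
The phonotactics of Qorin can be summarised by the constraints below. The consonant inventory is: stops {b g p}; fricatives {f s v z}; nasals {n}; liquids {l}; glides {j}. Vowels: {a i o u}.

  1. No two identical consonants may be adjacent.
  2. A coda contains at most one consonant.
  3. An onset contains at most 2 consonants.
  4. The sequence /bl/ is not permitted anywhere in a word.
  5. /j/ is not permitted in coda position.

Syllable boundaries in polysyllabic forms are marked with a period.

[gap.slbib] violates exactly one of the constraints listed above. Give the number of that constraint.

[gap.slbib]: syllable 2 onset /slb/ has 3 consonants (> 2).
This is a violation of constraint 3: "An onset contains at most 2 consonants."
The remaining constraints (1, 2, 4, 5) are satisfied.

3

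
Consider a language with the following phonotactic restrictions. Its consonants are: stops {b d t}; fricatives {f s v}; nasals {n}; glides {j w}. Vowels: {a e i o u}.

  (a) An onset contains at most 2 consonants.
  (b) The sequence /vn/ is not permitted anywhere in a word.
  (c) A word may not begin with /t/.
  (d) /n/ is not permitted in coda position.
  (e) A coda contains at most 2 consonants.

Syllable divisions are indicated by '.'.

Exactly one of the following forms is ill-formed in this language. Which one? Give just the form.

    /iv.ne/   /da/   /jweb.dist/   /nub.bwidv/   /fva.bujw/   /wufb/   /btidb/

/iv.ne/

/iv.ne/ — violates constraint (b): contains banned sequence /vn/ → ill-formed
/da/ — σ1 onset /d/, coda /∅/ ok → well-formed
/jweb.dist/ — σ1 onset /jw/ (2C), coda /b/ ok; σ2 onset /d/, coda /st/ (2C) ok → well-formed
/nub.bwidv/ — σ1 onset /n/, coda /b/ ok; σ2 onset /bw/ (2C), coda /dv/ (2C) ok → well-formed
/fva.bujw/ — σ1 onset /fv/ (2C), coda /∅/ ok; σ2 onset /b/, coda /jw/ (2C) ok → well-formed
/wufb/ — σ1 onset /w/, coda /fb/ (2C) ok → well-formed
/btidb/ — σ1 onset /bt/ (2C), coda /db/ (2C) ok → well-formed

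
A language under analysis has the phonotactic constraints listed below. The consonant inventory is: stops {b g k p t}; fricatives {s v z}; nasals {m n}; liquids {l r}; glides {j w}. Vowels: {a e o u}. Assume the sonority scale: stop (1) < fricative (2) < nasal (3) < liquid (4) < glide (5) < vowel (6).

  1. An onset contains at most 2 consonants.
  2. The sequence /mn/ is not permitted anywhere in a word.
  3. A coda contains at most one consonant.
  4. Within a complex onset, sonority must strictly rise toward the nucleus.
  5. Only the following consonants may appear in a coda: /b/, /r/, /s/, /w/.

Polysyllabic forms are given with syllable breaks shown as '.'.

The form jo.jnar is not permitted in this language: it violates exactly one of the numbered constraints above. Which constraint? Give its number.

4

jo.jnar: syllable 2 onset /jn/: /j/ (glide, 5) → /n/ (nasal, 3) does not rise.
This is a violation of constraint 4: "Within a complex onset, sonority must strictly rise toward the nucleus."
The remaining constraints (1, 2, 3, 5) are satisfied.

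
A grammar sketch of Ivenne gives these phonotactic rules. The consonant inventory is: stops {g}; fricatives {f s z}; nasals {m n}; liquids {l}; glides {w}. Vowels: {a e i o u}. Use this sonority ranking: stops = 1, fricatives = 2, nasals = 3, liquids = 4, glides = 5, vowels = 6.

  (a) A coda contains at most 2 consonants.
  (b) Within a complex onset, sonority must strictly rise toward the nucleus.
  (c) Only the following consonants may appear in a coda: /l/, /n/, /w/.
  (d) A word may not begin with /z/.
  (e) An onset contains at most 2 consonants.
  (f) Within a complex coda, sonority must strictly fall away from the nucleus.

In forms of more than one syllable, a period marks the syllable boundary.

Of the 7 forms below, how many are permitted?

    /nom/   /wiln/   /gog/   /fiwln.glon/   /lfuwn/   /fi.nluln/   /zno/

2

/nom/ — violates constraint (c): syllable 1 coda contains /m/, which is not a licensed coda consonant → not permitted
/wiln/ — σ1 onset /w/, coda /ln/ (4→3 falls) ok → permitted
/gog/ — violates constraint (c): syllable 1 coda contains /g/, which is not a licensed coda consonant → not permitted
/fiwln.glon/ — violates constraint (a): syllable 1 coda /wln/ has 3 consonants (> 2) → not permitted
/lfuwn/ — violates constraint (b): syllable 1 onset /lf/: /l/ (liquid, 4) → /f/ (fricative, 2) does not rise → not permitted
/fi.nluln/ — σ1 onset /f/, coda /∅/ ok; σ2 onset /nl/ (3→4 rises), coda /ln/ (4→3 falls) ok → permitted
/zno/ — violates constraint (d): word begins with /z/ → not permitted
Permitted: /wiln/, /fi.nluln/ → 2.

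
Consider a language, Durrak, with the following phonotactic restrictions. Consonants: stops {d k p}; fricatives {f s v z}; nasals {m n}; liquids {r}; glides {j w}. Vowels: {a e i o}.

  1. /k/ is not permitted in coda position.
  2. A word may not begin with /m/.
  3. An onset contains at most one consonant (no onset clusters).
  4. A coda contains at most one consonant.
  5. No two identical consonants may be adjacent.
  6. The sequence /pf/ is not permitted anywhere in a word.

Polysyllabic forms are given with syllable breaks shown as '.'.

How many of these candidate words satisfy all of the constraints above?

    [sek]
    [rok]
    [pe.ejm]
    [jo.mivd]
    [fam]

[sek] — violates constraint 1: syllable 1 coda contains /k/ → not permitted
[rok] — violates constraint 1: syllable 1 coda contains /k/ → not permitted
[pe.ejm] — violates constraint 4: syllable 2 coda /jm/ has 2 consonants (> 1) → not permitted
[jo.mivd] — violates constraint 4: syllable 2 coda /vd/ has 2 consonants (> 1) → not permitted
[fam] — σ1 onset /f/, coda /m/ ok → permitted
Permitted: [fam] → 1.

1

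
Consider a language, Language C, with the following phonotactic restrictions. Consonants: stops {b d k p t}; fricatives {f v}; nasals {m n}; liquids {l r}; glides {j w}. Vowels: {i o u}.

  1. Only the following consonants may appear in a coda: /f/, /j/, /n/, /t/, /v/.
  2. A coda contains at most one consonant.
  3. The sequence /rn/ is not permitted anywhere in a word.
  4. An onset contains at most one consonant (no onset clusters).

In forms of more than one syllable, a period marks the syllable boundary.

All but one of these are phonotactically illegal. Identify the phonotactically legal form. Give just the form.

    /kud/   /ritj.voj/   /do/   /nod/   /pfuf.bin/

/kud/ — violates constraint 1: syllable 1 coda contains /d/, which is not a licensed coda consonant → phonotactically illegal
/ritj.voj/ — violates constraint 2: syllable 1 coda /tj/ has 2 consonants (> 1) → phonotactically illegal
/do/ — σ1 onset /d/, coda /∅/ ok → phonotactically legal
/nod/ — violates constraint 1: syllable 1 coda contains /d/, which is not a licensed coda consonant → phonotactically illegal
/pfuf.bin/ — violates constraint 4: syllable 1 onset /pf/ has 2 consonants (> 1) → phonotactically illegal

/do/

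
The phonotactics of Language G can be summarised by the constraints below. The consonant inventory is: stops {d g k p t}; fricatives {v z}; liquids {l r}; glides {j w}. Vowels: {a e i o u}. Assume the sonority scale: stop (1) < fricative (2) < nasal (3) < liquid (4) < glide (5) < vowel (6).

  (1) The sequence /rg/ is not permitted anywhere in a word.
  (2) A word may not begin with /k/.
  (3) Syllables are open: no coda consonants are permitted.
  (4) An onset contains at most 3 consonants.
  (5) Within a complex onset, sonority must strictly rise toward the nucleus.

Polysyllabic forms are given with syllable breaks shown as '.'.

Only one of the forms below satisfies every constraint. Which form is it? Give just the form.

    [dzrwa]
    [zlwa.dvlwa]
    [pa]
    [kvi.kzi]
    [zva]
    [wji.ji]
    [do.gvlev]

[pa]

[dzrwa] — violates constraint 4: syllable 1 onset /dzrw/ has 4 consonants (> 3) → not permitted
[zlwa.dvlwa] — violates constraint 4: syllable 2 onset /dvlw/ has 4 consonants (> 3) → not permitted
[pa] — σ1 onset /p/, coda /∅/ ok → permitted
[kvi.kzi] — violates constraint 2: word begins with /k/ → not permitted
[zva] — violates constraint 5: syllable 1 onset /zv/: /z/ (fricative, 2) → /v/ (fricative, 2) does not rise → not permitted
[wji.ji] — violates constraint 5: syllable 1 onset /wj/: /w/ (glide, 5) → /j/ (glide, 5) does not rise → not permitted
[do.gvlev] — violates constraint 3: syllable 2 coda /v/ has 1 consonant (> 0) → not permitted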